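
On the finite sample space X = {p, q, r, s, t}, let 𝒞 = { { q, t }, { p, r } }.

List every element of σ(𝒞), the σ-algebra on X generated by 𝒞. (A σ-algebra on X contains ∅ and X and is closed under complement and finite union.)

Seed the family with 𝒞 together with ∅ and X: { {}, { p, r }, { q, t }, X }.
Iteration 1: +3 →
  { p, r, s }  = complement { q, t }
  { q, s, t }  = complement { p, r }
  { p, q, r, t }  = { q, t } ∪ { p, r }
Iteration 2: +1 →
  { s }  = complement { p, q, r, t }
Iteration 3: closed — nothing new.

Hence σ(𝒞) has 8 members: { {}, { s }, { p, r }, { q, t }, { p, r, s }, { q, s, t }, { p, q, r, t }, X }.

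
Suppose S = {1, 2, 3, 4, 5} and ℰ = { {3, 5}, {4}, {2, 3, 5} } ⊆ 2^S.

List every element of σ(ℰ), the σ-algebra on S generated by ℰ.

Take S₀ = ℰ ∪ {∅, S} = { {}, {4}, {3, 5}, {2, 3, 5}, S }.
Iteration 1. New:
  {1, 4}  = S∖{2, 3, 5}
  {1, 2, 4}  = S∖{3, 5}
  {3, 4, 5}  = {4} ∪ {3, 5}
  {1, 2, 3, 5}  = S∖{4}
  {2, 3, 4, 5}  = {2, 3, 5} ∪ {4}
  — 10 sets.
Iteration 2 adds 3:
  {1}  = S∖{2, 3, 4, 5}
  {1, 2}  = S∖{3, 4, 5}
  {1, 3, 4, 5}  = {3, 4, 5} ∪ {1, 4}
  — 13 sets.
Iteration 3 adds 2:
  {2}  = S∖{1, 3, 4, 5}
  {1, 3, 5}  = {3, 5} ∪ {1}
  — 15 sets.
Iteration 4 adds 1:
  {2, 4}  = S∖{1, 3, 5}
  — 16 sets.
Iteration 5: stable.

Hence σ(ℰ) has 16 members: { {}, {1}, {2}, {4}, {1, 2}, {1, 4}, {2, 4}, {3, 5}, {1, 2, 4}, {1, 3, 5}, {2, 3, 5}, {3, 4, 5}, {1, 2, 3, 5}, {1, 3, 4, 5}, {2, 3, 4, 5}, S }.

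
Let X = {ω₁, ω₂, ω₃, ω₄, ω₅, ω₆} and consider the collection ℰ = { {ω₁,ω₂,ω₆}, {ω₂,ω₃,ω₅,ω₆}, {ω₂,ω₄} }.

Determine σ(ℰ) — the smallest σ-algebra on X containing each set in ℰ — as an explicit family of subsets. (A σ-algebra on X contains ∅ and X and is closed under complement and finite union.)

σ(ℰ) = { {}, {ω₁}, {ω₂}, {ω₄}, {ω₆}, {ω₁,ω₂}, {ω₁,ω₄}, {ω₁,ω₆}, {ω₂,ω₄}, {ω₂,ω₆}, {ω₃,ω₅}, {ω₄,ω₆}, {ω₁,ω₂,ω₄}, {ω₁,ω₂,ω₆}, {ω₁,ω₃,ω₅}, {ω₁,ω₄,ω₆}, {ω₂,ω₃,ω₅}, {ω₂,ω₄,ω₆}, {ω₃,ω₄,ω₅}, {ω₃,ω₅,ω₆}, {ω₁,ω₂,ω₃,ω₅}, {ω₁,ω₂,ω₄,ω₆}, {ω₁,ω₃,ω₄,ω₅}, {ω₁,ω₃,ω₅,ω₆}, {ω₂,ω₃,ω₄,ω₅}, {ω₂,ω₃,ω₅,ω₆}, {ω₃,ω₄,ω₅,ω₆}, {ω₁,ω₂,ω₃,ω₄,ω₅}, {ω₁,ω₂,ω₃,ω₅,ω₆}, {ω₁,ω₃,ω₄,ω₅,ω₆}, {ω₂,ω₃,ω₄,ω₅,ω₆}, X }

Check:
Initial family (5 sets): { {}, {ω₂,ω₄}, {ω₁,ω₂,ω₆}, {ω₂,ω₃,ω₅,ω₆}, X }.
Pass 1 (6 new):
  {ω₁,ω₄}  = {ω₂,ω₃,ω₅,ω₆}ᶜ
  {ω₃,ω₄,ω₅}  = {ω₁,ω₂,ω₆}ᶜ
  {ω₁,ω₂,ω₄,ω₆}  = {ω₁,ω₂,ω₆} ∪ {ω₂,ω₄}
  {ω₁,ω₃,ω₅,ω₆}  = {ω₂,ω₄}ᶜ
  {ω₁,ω₂,ω₃,ω₅,ω₆}  = {ω₁,ω₂,ω₆} ∪ {ω₂,ω₃,ω₅,ω₆}
  {ω₂,ω₃,ω₄,ω₅,ω₆}  = {ω₂,ω₄} ∪ {ω₂,ω₃,ω₅,ω₆}
  [11 total]
Pass 2: 7 new —
  {ω₁}  = {ω₂,ω₃,ω₄,ω₅,ω₆}ᶜ
  {ω₄}  = {ω₁,ω₂,ω₃,ω₅,ω₆}ᶜ
  {ω₃,ω₅}  = {ω₁,ω₂,ω₄,ω₆}ᶜ
  {ω₁,ω₂,ω₄}  = {ω₁,ω₄} ∪ {ω₂,ω₄}
  {ω₁,ω₃,ω₄,ω₅}  = {ω₃,ω₄,ω₅} ∪ {ω₁,ω₄}
  {ω₂,ω₃,ω₄,ω₅}  = {ω₃,ω₄,ω₅} ∪ {ω₂,ω₄}
  {ω₁,ω₃,ω₄,ω₅,ω₆}  = {ω₁,ω₃,ω₅,ω₆} ∪ {ω₃,ω₄,ω₅}
  [18 total]
Pass 3: 6 new —
  {ω₂}  = {ω₁,ω₃,ω₄,ω₅,ω₆}ᶜ
  {ω₁,ω₆}  = {ω₂,ω₃,ω₄,ω₅}ᶜ
  {ω₂,ω₆}  = {ω₁,ω₃,ω₄,ω₅}ᶜ
  {ω₁,ω₃,ω₅}  = {ω₁} ∪ {ω₃,ω₅}
  {ω₃,ω₅,ω₆}  = {ω₁,ω₂,ω₄}ᶜ
  {ω₁,ω₂,ω₃,ω₄,ω₅}  = {ω₃,ω₄,ω₅} ∪ {ω₁,ω₂,ω₄}
  [24 total]
Pass 4 adds 7:
  {ω₆}  = {ω₁,ω₂,ω₃,ω₄,ω₅}ᶜ
  {ω₁,ω₂}  = {ω₂} ∪ {ω₁}
  {ω₁,ω₄,ω₆}  = {ω₁,ω₆} ∪ {ω₁,ω₄}
  {ω₂,ω₃,ω₅}  = {ω₂} ∪ {ω₃,ω₅}
  {ω₂,ω₄,ω₆}  = {ω₁,ω₃,ω₅}ᶜ
  {ω₁,ω₂,ω₃,ω₅}  = {ω₁,ω₃,ω₅} ∪ {ω₂}
  {ω₃,ω₄,ω₅,ω₆}  = {ω₃,ω₄,ω₅} ∪ {ω₃,ω₅,ω₆}
  [31 total]
Pass 5 (1 new):
  {ω₄,ω₆}  = {ω₁,ω₂,ω₃,ω₅}ᶜ
  [32 total]
Pass 6: closed — nothing new.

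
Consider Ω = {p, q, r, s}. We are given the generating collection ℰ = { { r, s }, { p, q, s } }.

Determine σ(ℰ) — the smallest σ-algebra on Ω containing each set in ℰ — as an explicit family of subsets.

Take S₀ = ℰ ∪ {∅, Ω} = { {}, { r, s }, { p, q, s }, Ω }.
Step 1: +2 →
  { r }  = ᶜ of { p, q, s }
  { p, q }  = ᶜ of { r, s }
  |family| = 6
Step 2: 1 new —
  { p, q, r }  = { r } ∪ { p, q }
  |family| = 7
Step 3. New:
  { s }  = ᶜ of { p, q, r }
  |family| = 8
Step 4: already closed under ᶜ and ∪.

Hence σ(ℰ) has 8 members: { {}, { r }, { s }, { p, q }, { r, s }, { p, q, r }, { p, q, s }, Ω }.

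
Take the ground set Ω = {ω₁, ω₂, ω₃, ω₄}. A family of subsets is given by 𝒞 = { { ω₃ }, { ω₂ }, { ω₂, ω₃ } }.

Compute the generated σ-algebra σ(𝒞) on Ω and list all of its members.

Answer: σ(𝒞) = { {  }, { ω₂ }, { ω₃ }, { ω₁, ω₄ }, { ω₂, ω₃ }, { ω₁, ω₂, ω₄ }, { ω₁, ω₃, ω₄ }, Ω }

Working:
Seed the family with 𝒞 together with ∅ and Ω: { {  }, { ω₂ }, { ω₃ }, { ω₂, ω₃ }, Ω }.
Step 1: 3 new —
  { ω₁, ω₄ }  = ᶜ of { ω₂, ω₃ }
  { ω₁, ω₂, ω₄ }  = ᶜ of { ω₃ }
  { ω₁, ω₃, ω₄ }  = ᶜ of { ω₂ }
  [8 total]
Step 2: already closed under ᶜ and ∪.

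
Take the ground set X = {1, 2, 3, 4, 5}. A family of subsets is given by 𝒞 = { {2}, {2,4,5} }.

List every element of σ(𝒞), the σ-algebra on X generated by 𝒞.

Start: 𝒞 ∪ {∅, X} = { {}, {2}, {2,4,5}, X }.
Pass 1. New:
  {1,3}  = {2,4,5}ᶜ
  {1,3,4,5}  = {2}ᶜ
  [6 total]
Pass 2. New:
  {1,2,3}  = {1,3} ∪ {2}
  [7 total]
Pass 3 (1 new):
  {4,5}  = {1,2,3}ᶜ
  [8 total]
Pass 4 adds nothing — fixpoint reached.

Hence σ(𝒞) has 8 members: { {}, {2}, {1,3}, {4,5}, {1,2,3}, {2,4,5}, {1,3,4,5}, X }.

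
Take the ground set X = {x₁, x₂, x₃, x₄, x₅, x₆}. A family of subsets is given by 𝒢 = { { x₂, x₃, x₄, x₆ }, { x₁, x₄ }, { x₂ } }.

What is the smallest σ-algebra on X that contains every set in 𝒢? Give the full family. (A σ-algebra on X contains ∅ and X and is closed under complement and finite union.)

Answer: σ(𝒢) = { ∅, { x₁ }, { x₂ }, { x₄ }, { x₅ }, { x₁, x₂ }, { x₁, x₄ }, { x₁, x₅ }, { x₂, x₄ }, { x₂, x₅ }, { x₃, x₆ }, { x₄, x₅ }, { x₁, x₂, x₄ }, { x₁, x₂, x₅ }, { x₁, x₃, x₆ }, { x₁, x₄, x₅ }, { x₂, x₃, x₆ }, { x₂, x₄, x₅ }, { x₃, x₄, x₆ }, { x₃, x₅, x₆ }, { x₁, x₂, x₃, x₆ }, { x₁, x₂, x₄, x₅ }, { x₁, x₃, x₄, x₆ }, { x₁, x₃, x₅, x₆ }, { x₂, x₃, x₄, x₆ }, { x₂, x₃, x₅, x₆ }, { x₃, x₄, x₅, x₆ }, { x₁, x₂, x₃, x₄, x₆ }, { x₁, x₂, x₃, x₅, x₆ }, { x₁, x₃, x₄, x₅, x₆ }, { x₂, x₃, x₄, x₅, x₆ }, X }

Trace:
Initial family (5 sets): { ∅, { x₂ }, { x₁, x₄ }, { x₂, x₃, x₄, x₆ }, X }.
Iteration 1: 5 new —
  { x₁, x₅ }  = X∖{ x₂, x₃, x₄, x₆ }
  { x₁, x₂, x₄ }  = { x₁, x₄ } ∪ { x₂ }
  { x₂, x₃, x₅, x₆ }  = X∖{ x₁, x₄ }
  { x₁, x₂, x₃, x₄, x₆ }  = { x₁, x₄ } ∪ { x₂, x₃, x₄, x₆ }
  { x₁, x₃, x₄, x₅, x₆ }  = X∖{ x₂ }
  [10 total]
Iteration 2 (7 new):
  { x₅ }  = X∖{ x₁, x₂, x₃, x₄, x₆ }
  { x₁, x₂, x₅ }  = { x₂ } ∪ { x₁, x₅ }
  { x₁, x₄, x₅ }  = { x₁, x₄ } ∪ { x₁, x₅ }
  { x₃, x₅, x₆ }  = X∖{ x₁, x₂, x₄ }
  { x₁, x₂, x₄, x₅ }  = { x₁, x₂, x₄ } ∪ { x₁, x₅ }
  { x₁, x₂, x₃, x₅, x₆ }  = { x₁, x₅ } ∪ { x₂, x₃, x₅, x₆ }
  { x₂, x₃, x₄, x₅, x₆ }  = { x₂, x₃, x₄, x₆ } ∪ { x₂, x₃, x₅, x₆ }
  [17 total]
Iteration 3: +7 →
  { x₁ }  = X∖{ x₂, x₃, x₄, x₅, x₆ }
  { x₄ }  = X∖{ x₁, x₂, x₃, x₅, x₆ }
  { x₂, x₅ }  = { x₂ } ∪ { x₅ }
  { x₃, x₆ }  = X∖{ x₁, x₂, x₄, x₅ }
  { x₂, x₃, x₆ }  = X∖{ x₁, x₄, x₅ }
  { x₃, x₄, x₆ }  = X∖{ x₁, x₂, x₅ }
  { x₁, x₃, x₅, x₆ }  = { x₃, x₅, x₆ } ∪ { x₁, x₅ }
  [24 total]
Iteration 4. New:
  { x₁, x₂ }  = { x₁ } ∪ { x₂ }
  { x₂, x₄ }  = X∖{ x₁, x₃, x₅, x₆ }
  { x₄, x₅ }  = { x₅ } ∪ { x₄ }
  { x₁, x₃, x₆ }  = { x₁ } ∪ { x₃, x₆ }
  { x₂, x₄, x₅ }  = { x₂, x₅ } ∪ { x₄ }
  { x₁, x₂, x₃, x₆ }  = { x₁ } ∪ { x₂, x₃, x₆ }
  { x₁, x₃, x₄, x₆ }  = X∖{ x₂, x₅ }
  { x₃, x₄, x₅, x₆ }  = { x₅ } ∪ { x₃, x₄, x₆ }
  [32 total]
Iteration 5: no new sets; the family is a σ-algebra.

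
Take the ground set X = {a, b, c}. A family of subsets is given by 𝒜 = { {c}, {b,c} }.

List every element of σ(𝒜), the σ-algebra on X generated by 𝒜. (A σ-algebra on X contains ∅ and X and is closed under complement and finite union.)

σ(𝒜) = { {}, {a}, {b}, {c}, {a,b}, {a,c}, {b,c}, X }

Working:
Start: 𝒜 ∪ {∅, X} = { {}, {c}, {b,c}, X }.
Round 1 adds 2:
  {a}  = ᶜ of {b,c}
  {a,b}  = ᶜ of {c}
  — 6 sets.
Round 2: +1 →
  {a,c}  = {c} ∪ {a}
  — 7 sets.
Round 3 (1 new):
  {b}  = ᶜ of {a,c}
  — 8 sets.
Round 4: stable.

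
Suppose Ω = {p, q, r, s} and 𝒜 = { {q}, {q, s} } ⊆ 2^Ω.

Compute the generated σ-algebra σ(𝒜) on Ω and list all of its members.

|σ(𝒜)| = 8.  σ(𝒜) = { {}, {q}, {s}, {p, r}, {q, s}, {p, q, r}, {p, r, s}, Ω }

Derivation:
Seed the family with 𝒜 together with ∅ and Ω: { {}, {q}, {q, s}, Ω }.
Pass 1. New:
  {p, r}  = Ω∖{q, s}
  {p, r, s}  = Ω∖{q}
  |family| = 6
Pass 2: +1 →
  {p, q, r}  = {p, r} ∪ {q}
  |family| = 7
Pass 3: 1 new —
  {s}  = Ω∖{p, q, r}
  |family| = 8
Pass 4: already closed under ᶜ and ∪.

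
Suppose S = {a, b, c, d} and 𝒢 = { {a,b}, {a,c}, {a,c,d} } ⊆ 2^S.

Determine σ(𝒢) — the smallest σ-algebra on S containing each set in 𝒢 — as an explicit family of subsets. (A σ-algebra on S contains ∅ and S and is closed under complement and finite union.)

Initial family (5 sets): { {}, {a,b}, {a,c}, {a,c,d}, S }.
Iteration 1: +4 →
  {b}  = ᶜ of {a,c,d}
  {b,d}  = ᶜ of {a,c}
  {c,d}  = ᶜ of {a,b}
  {a,b,c}  = {a,b} ∪ {a,c}
Iteration 2: 3 new —
  {d}  = ᶜ of {a,b,c}
  {a,b,d}  = {a,b} ∪ {b,d}
  {b,c,d}  = {c,d} ∪ {b}
Iteration 3: +2 →
  {a}  = ᶜ of {b,c,d}
  {c}  = ᶜ of {a,b,d}
Iteration 4: 2 new —
  {a,d}  = {d} ∪ {a}
  {b,c}  = {c} ∪ {b}
Iteration 5: already closed under ᶜ and ∪.

Hence σ(𝒢) has 16 members: { {}, {a}, {b}, {c}, {d}, {a,b}, {a,c}, {a,d}, {b,c}, {b,d}, {c,d}, {a,b,c}, {a,b,d}, {a,c,d}, {b,c,d}, S }.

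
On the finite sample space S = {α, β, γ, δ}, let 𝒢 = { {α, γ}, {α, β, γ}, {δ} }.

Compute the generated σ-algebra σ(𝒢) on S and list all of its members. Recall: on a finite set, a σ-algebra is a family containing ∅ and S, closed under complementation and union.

Initial family (5 sets): { {}, {δ}, {α, γ}, {α, β, γ}, S }.
Step 1. New:
  {β, δ}  = {α, γ}ᶜ
  {α, γ, δ}  = {α, γ} ∪ {δ}
  [7 total]
Step 2. New:
  {β}  = {α, γ, δ}ᶜ
  [8 total]
Step 3: stable.

Hence σ(𝒢) has 8 members: { {}, {β}, {δ}, {α, γ}, {β, δ}, {α, β, γ}, {α, γ, δ}, S }.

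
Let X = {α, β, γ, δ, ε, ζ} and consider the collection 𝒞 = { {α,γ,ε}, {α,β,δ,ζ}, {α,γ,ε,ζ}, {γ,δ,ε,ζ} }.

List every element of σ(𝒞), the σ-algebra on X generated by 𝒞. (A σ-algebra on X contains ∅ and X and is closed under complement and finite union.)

σ(𝒞) (32 sets): { ∅, {α}, {β}, {δ}, {ζ}, {α,β}, {α,δ}, {α,ζ}, {β,δ}, {β,ζ}, {γ,ε}, {δ,ζ}, {α,β,δ}, {α,β,ζ}, {α,γ,ε}, {α,δ,ζ}, {β,γ,ε}, {β,δ,ζ}, {γ,δ,ε}, {γ,ε,ζ}, {α,β,γ,ε}, {α,β,δ,ζ}, {α,γ,δ,ε}, {α,γ,ε,ζ}, {β,γ,δ,ε}, {β,γ,ε,ζ}, {γ,δ,ε,ζ}, {α,β,γ,δ,ε}, {α,β,γ,ε,ζ}, {α,γ,δ,ε,ζ}, {β,γ,δ,ε,ζ}, X }

Trace:
Start: 𝒞 ∪ {∅, X} = { ∅, {α,γ,ε}, {α,β,δ,ζ}, {α,γ,ε,ζ}, {γ,δ,ε,ζ}, X }.
Step 1. New:
  {α,β}  = X∖{γ,δ,ε,ζ}
  {β,δ}  = X∖{α,γ,ε,ζ}
  {γ,ε}  = X∖{α,β,δ,ζ}
  {β,δ,ζ}  = X∖{α,γ,ε}
  {α,γ,δ,ε,ζ}  = {α,γ,ε,ζ} ∪ {γ,δ,ε,ζ}
  (now 11)
Step 2 (7 new):
  {β}  = X∖{α,γ,δ,ε,ζ}
  {α,β,δ}  = {α,β} ∪ {β,δ}
  {α,β,γ,ε}  = {α,β} ∪ {α,γ,ε}
  {β,γ,δ,ε}  = {γ,ε} ∪ {β,δ}
  {α,β,γ,δ,ε}  = {α,γ,ε} ∪ {β,δ}
  {α,β,γ,ε,ζ}  = {α,γ,ε,ζ} ∪ {α,β}
  {β,γ,δ,ε,ζ}  = {β,δ,ζ} ∪ {γ,δ,ε,ζ}
  (now 18)
Step 3: +7 →
  {α}  = X∖{β,γ,δ,ε,ζ}
  {δ}  = X∖{α,β,γ,ε,ζ}
  {ζ}  = X∖{α,β,γ,δ,ε}
  {α,ζ}  = X∖{β,γ,δ,ε}
  {δ,ζ}  = X∖{α,β,γ,ε}
  {β,γ,ε}  = {γ,ε} ∪ {β}
  {γ,ε,ζ}  = X∖{α,β,δ}
  (now 25)
Step 4: +7 →
  {α,δ}  = {α} ∪ {δ}
  {β,ζ}  = {β} ∪ {ζ}
  {α,β,ζ}  = {α,β} ∪ {α,ζ}
  {α,δ,ζ}  = X∖{β,γ,ε}
  {γ,δ,ε}  = {γ,ε} ∪ {δ}
  {α,γ,δ,ε}  = {α,γ,ε} ∪ {δ}
  {β,γ,ε,ζ}  = {β} ∪ {γ,ε,ζ}
  (now 32)
Step 5 adds nothing — fixpoint reached.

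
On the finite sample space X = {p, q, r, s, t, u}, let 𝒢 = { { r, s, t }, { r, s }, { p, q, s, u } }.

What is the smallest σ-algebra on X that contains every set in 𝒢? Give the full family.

Begin from { ∅, { r, s }, { r, s, t }, { p, q, s, u }, X } (that is, 𝒢 plus ∅ and X).
Step 1: 4 new —
  { r, t }  = ᶜ of { p, q, s, u }
  { p, q, u }  = ᶜ of { r, s, t }
  { p, q, t, u }  = ᶜ of { r, s }
  { p, q, r, s, u }  = { r, s } ∪ { p, q, s, u }
  |family| = 9
Step 2: 3 new —
  { t }  = ᶜ of { p, q, r, s, u }
  { p, q, r, t, u }  = { r, t } ∪ { p, q, u }
  { p, q, s, t, u }  = { p, q, s, u } ∪ { p, q, t, u }
  |family| = 12
Step 3 adds 2:
  { r }  = ᶜ of { p, q, s, t, u }
  { s }  = ᶜ of { p, q, r, t, u }
  |family| = 14
Step 4. New:
  { s, t }  = { s } ∪ { t }
  { p, q, r, u }  = { r } ∪ { p, q, u }
  |family| = 16
Step 5: already closed under ᶜ and ∪.

Hence σ(𝒢) has 16 members: { ∅, { r }, { s }, { t }, { r, s }, { r, t }, { s, t }, { p, q, u }, { r, s, t }, { p, q, r, u }, { p, q, s, u }, { p, q, t, u }, { p, q, r, s, u }, { p, q, r, t, u }, { p, q, s, t, u }, X }.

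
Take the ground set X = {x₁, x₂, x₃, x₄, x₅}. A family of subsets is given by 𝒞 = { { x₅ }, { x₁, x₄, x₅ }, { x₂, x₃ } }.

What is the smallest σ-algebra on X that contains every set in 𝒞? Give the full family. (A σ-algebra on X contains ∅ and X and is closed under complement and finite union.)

Answer: σ(𝒞) = { {  }, { x₅ }, { x₁, x₄ }, { x₂, x₃ }, { x₁, x₄, x₅ }, { x₂, x₃, x₅ }, { x₁, x₂, x₃, x₄ }, X }

Check:
Start: 𝒞 ∪ {∅, X} = { {  }, { x₅ }, { x₂, x₃ }, { x₁, x₄, x₅ }, X }.
Round 1: +2 →
  { x₂, x₃, x₅ }  = { x₂, x₃ } ∪ { x₅ }
  { x₁, x₂, x₃, x₄ }  = X∖{ x₅ }
  |family| = 7
Round 2. New:
  { x₁, x₄ }  = X∖{ x₂, x₃, x₅ }
  |family| = 8
Round 3: stable.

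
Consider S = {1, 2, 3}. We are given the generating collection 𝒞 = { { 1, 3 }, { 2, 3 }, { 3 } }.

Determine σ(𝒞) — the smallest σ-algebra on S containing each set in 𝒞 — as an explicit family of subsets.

Take S₀ = 𝒞 ∪ {∅, S} = { ∅, { 3 }, { 1, 3 }, { 2, 3 }, S }.
Iteration 1: +3 →
  { 1 }  = { 2, 3 }ᶜ
  { 2 }  = { 1, 3 }ᶜ
  { 1, 2 }  = { 3 }ᶜ
  (now 8)
Iteration 2: no new sets; the family is a σ-algebra.

Therefore σ(𝒞) = { ∅, { 1 }, { 2 }, { 3 }, { 1, 2 }, { 1, 3 }, { 2, 3 }, S } (|σ(𝒞)| = 8).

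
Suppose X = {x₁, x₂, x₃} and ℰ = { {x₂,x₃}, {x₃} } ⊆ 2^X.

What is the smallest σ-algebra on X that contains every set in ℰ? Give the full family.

Take S₀ = ℰ ∪ {∅, X} = { {}, {x₃}, {x₂,x₃}, X }.
Step 1: +2 →
  {x₁}  = complement {x₂,x₃}
  {x₁,x₂}  = complement {x₃}
  (now 6)
Step 2 adds 1:
  {x₁,x₃}  = {x₃} ∪ {x₁}
  (now 7)
Step 3. New:
  {x₂}  = complement {x₁,x₃}
  (now 8)
Step 4 adds nothing — fixpoint reached.

σ(ℰ) = { {}, {x₁}, {x₂}, {x₃}, {x₁,x₂}, {x₁,x₃}, {x₂,x₃}, X }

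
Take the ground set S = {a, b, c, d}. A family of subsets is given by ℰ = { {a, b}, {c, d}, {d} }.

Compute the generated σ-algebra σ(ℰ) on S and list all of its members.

σ(ℰ) (8 sets): { {}, {c}, {d}, {a, b}, {c, d}, {a, b, c}, {a, b, d}, S }

Check:
Start: ℰ ∪ {∅, S} = { {}, {d}, {a, b}, {c, d}, S }.
Iteration 1: +2 →
  {a, b, c}  = complement {d}
  {a, b, d}  = {a, b} ∪ {d}
  — 7 sets.
Iteration 2: 1 new —
  {c}  = complement {a, b, d}
  — 8 sets.
Iteration 3: no new sets; the family is a σ-algebra.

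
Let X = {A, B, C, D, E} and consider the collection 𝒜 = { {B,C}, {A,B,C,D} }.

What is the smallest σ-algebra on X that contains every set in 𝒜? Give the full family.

Start: 𝒜 ∪ {∅, X} = { {}, {B,C}, {A,B,C,D}, X }.
Pass 1. New:
  {E}  = ᶜ of {A,B,C,D}
  {A,D,E}  = ᶜ of {B,C}
Pass 2: +1 →
  {B,C,E}  = {B,C} ∪ {E}
Pass 3: 1 new —
  {A,D}  = ᶜ of {B,C,E}
Pass 4 adds nothing — fixpoint reached.

σ(𝒜) = { {}, {E}, {A,D}, {B,C}, {A,D,E}, {B,C,E}, {A,B,C,D}, X }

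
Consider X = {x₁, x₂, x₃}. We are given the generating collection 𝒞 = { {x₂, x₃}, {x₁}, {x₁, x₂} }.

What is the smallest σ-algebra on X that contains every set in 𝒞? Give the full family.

Seed the family with 𝒞 together with ∅ and X: { ∅, {x₁}, {x₁, x₂}, {x₂, x₃}, X }.
Iteration 1: +1 →
  {x₃}  = complement {x₁, x₂}
  (now 6)
Iteration 2 adds 1:
  {x₁, x₃}  = {x₃} ∪ {x₁}
  (now 7)
Iteration 3. New:
  {x₂}  = complement {x₁, x₃}
  (now 8)
Iteration 4: no new sets; the family is a σ-algebra.

Hence σ(𝒞) has 8 members: { ∅, {x₁}, {x₂}, {x₃}, {x₁, x₂}, {x₁, x₃}, {x₂, x₃}, X }.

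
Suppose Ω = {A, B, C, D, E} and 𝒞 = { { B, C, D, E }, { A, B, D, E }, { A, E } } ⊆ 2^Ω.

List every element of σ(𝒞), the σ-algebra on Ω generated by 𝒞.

Seed the family with 𝒞 together with ∅ and Ω: { {}, { A, E }, { A, B, D, E }, { B, C, D, E }, Ω }.
Iteration 1 adds 3:
  { A }  = complement { B, C, D, E }
  { C }  = complement { A, B, D, E }
  { B, C, D }  = complement { A, E }
  |family| = 8
Iteration 2: +3 →
  { A, C }  = { C } ∪ { A }
  { A, C, E }  = { C } ∪ { A, E }
  { A, B, C, D }  = { B, C, D } ∪ { A }
  |family| = 11
Iteration 3: +3 →
  { E }  = complement { A, B, C, D }
  { B, D }  = complement { A, C, E }
  { B, D, E }  = complement { A, C }
  |family| = 14
Iteration 4. New:
  { C, E }  = { C } ∪ { E }
  { A, B, D }  = { B, D } ∪ { A }
  |family| = 16
Iteration 5: no new sets; the family is a σ-algebra.

|σ(𝒞)| = 16.  σ(𝒞) = { {}, { A }, { C }, { E }, { A, C }, { A, E }, { B, D }, { C, E }, { A, B, D }, { A, C, E }, { B, C, D }, { B, D, E }, { A, B, C, D }, { A, B, D, E }, { B, C, D, E }, Ω }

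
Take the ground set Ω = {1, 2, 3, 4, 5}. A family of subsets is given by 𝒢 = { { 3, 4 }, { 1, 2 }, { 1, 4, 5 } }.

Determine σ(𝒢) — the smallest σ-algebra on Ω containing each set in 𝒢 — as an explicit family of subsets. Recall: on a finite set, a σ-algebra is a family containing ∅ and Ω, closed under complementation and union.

Seed the family with 𝒢 together with ∅ and Ω: { {}, { 1, 2 }, { 3, 4 }, { 1, 4, 5 }, Ω }.
Step 1: +6 →
  { 2, 3 }  = Ω∖{ 1, 4, 5 }
  { 1, 2, 5 }  = Ω∖{ 3, 4 }
  { 3, 4, 5 }  = Ω∖{ 1, 2 }
  { 1, 2, 3, 4 }  = { 3, 4 } ∪ { 1, 2 }
  { 1, 2, 4, 5 }  = { 1, 4, 5 } ∪ { 1, 2 }
  { 1, 3, 4, 5 }  = { 1, 4, 5 } ∪ { 3, 4 }
  |family| = 11
Step 2: 7 new —
  { 2 }  = Ω∖{ 1, 3, 4, 5 }
  { 3 }  = Ω∖{ 1, 2, 4, 5 }
  { 5 }  = Ω∖{ 1, 2, 3, 4 }
  { 1, 2, 3 }  = { 1, 2 } ∪ { 2, 3 }
  { 2, 3, 4 }  = { 3, 4 } ∪ { 2, 3 }
  { 1, 2, 3, 5 }  = { 1, 2, 5 } ∪ { 2, 3 }
  { 2, 3, 4, 5 }  = { 3, 4, 5 } ∪ { 2, 3 }
  |family| = 18
Step 3 (7 new):
  { 1 }  = Ω∖{ 2, 3, 4, 5 }
  { 4 }  = Ω∖{ 1, 2, 3, 5 }
  { 1, 5 }  = Ω∖{ 2, 3, 4 }
  { 2, 5 }  = { 2 } ∪ { 5 }
  { 3, 5 }  = { 3 } ∪ { 5 }
  { 4, 5 }  = Ω∖{ 1, 2, 3 }
  { 2, 3, 5 }  = { 2, 3 } ∪ { 5 }
  |family| = 25
Step 4: 7 new —
  { 1, 3 }  = { 3 } ∪ { 1 }
  { 1, 4 }  = Ω∖{ 2, 3, 5 }
  { 2, 4 }  = { 2 } ∪ { 4 }
  { 1, 2, 4 }  = Ω∖{ 3, 5 }
  { 1, 3, 4 }  = Ω∖{ 2, 5 }
  { 1, 3, 5 }  = { 3 } ∪ { 1, 5 }
  { 2, 4, 5 }  = { 2, 5 } ∪ { 4, 5 }
  |family| = 32
Step 5: already closed under ᶜ and ∪.

σ(𝒢) = { {}, { 1 }, { 2 }, { 3 }, { 4 }, { 5 }, { 1, 2 }, { 1, 3 }, { 1, 4 }, { 1, 5 }, { 2, 3 }, { 2, 4 }, { 2, 5 }, { 3, 4 }, { 3, 5 }, { 4, 5 }, { 1, 2, 3 }, { 1, 2, 4 }, { 1, 2, 5 }, { 1, 3, 4 }, { 1, 3, 5 }, { 1, 4, 5 }, { 2, 3, 4 }, { 2, 3, 5 }, { 2, 4, 5 }, { 3, 4, 5 }, { 1, 2, 3, 4 }, { 1, 2, 3, 5 }, { 1, 2, 4, 5 }, { 1, 3, 4, 5 }, { 2, 3, 4, 5 }, Ω }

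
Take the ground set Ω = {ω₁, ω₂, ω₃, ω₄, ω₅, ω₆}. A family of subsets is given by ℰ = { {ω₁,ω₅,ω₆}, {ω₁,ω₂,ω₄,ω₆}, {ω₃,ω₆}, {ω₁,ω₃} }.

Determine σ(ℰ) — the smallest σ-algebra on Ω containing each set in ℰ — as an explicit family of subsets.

σ(ℰ) = { {}, {ω₁}, {ω₃}, {ω₅}, {ω₆}, {ω₁,ω₃}, {ω₁,ω₅}, {ω₁,ω₆}, {ω₂,ω₄}, {ω₃,ω₅}, {ω₃,ω₆}, {ω₅,ω₆}, {ω₁,ω₂,ω₄}, {ω₁,ω₃,ω₅}, {ω₁,ω₃,ω₆}, {ω₁,ω₅,ω₆}, {ω₂,ω₃,ω₄}, {ω₂,ω₄,ω₅}, {ω₂,ω₄,ω₆}, {ω₃,ω₅,ω₆}, {ω₁,ω₂,ω₃,ω₄}, {ω₁,ω₂,ω₄,ω₅}, {ω₁,ω₂,ω₄,ω₆}, {ω₁,ω₃,ω₅,ω₆}, {ω₂,ω₃,ω₄,ω₅}, {ω₂,ω₃,ω₄,ω₆}, {ω₂,ω₄,ω₅,ω₆}, {ω₁,ω₂,ω₃,ω₄,ω₅}, {ω₁,ω₂,ω₃,ω₄,ω₆}, {ω₁,ω₂,ω₄,ω₅,ω₆}, {ω₂,ω₃,ω₄,ω₅,ω₆}, Ω }

Check:
Begin from { {}, {ω₁,ω₃}, {ω₃,ω₆}, {ω₁,ω₅,ω₆}, {ω₁,ω₂,ω₄,ω₆}, Ω } (that is, ℰ plus ∅ and Ω).
Round 1 adds 8:
  {ω₃,ω₅}  = complement {ω₁,ω₂,ω₄,ω₆}
  {ω₁,ω₃,ω₆}  = {ω₁,ω₃} ∪ {ω₃,ω₆}
  {ω₂,ω₃,ω₄}  = complement {ω₁,ω₅,ω₆}
  {ω₁,ω₂,ω₄,ω₅}  = complement {ω₃,ω₆}
  {ω₁,ω₃,ω₅,ω₆}  = {ω₁,ω₅,ω₆} ∪ {ω₁,ω₃}
  {ω₂,ω₄,ω₅,ω₆}  = complement {ω₁,ω₃}
  {ω₁,ω₂,ω₃,ω₄,ω₆}  = {ω₁,ω₂,ω₄,ω₆} ∪ {ω₁,ω₃}
  {ω₁,ω₂,ω₄,ω₅,ω₆}  = {ω₁,ω₂,ω₄,ω₆} ∪ {ω₁,ω₅,ω₆}
  |family| = 14
Round 2 adds 11:
  {ω₃}  = complement {ω₁,ω₂,ω₄,ω₅,ω₆}
  {ω₅}  = complement {ω₁,ω₂,ω₃,ω₄,ω₆}
  {ω₂,ω₄}  = complement {ω₁,ω₃,ω₅,ω₆}
  {ω₁,ω₃,ω₅}  = {ω₁,ω₃} ∪ {ω₃,ω₅}
  {ω₂,ω₄,ω₅}  = complement {ω₁,ω₃,ω₆}
  {ω₃,ω₅,ω₆}  = {ω₃,ω₆} ∪ {ω₃,ω₅}
  {ω₁,ω₂,ω₃,ω₄}  = {ω₂,ω₃,ω₄} ∪ {ω₁,ω₃}
  {ω₂,ω₃,ω₄,ω₅}  = {ω₂,ω₃,ω₄} ∪ {ω₃,ω₅}
  {ω₂,ω₃,ω₄,ω₆}  = {ω₂,ω₃,ω₄} ∪ {ω₃,ω₆}
  {ω₁,ω₂,ω₃,ω₄,ω₅}  = {ω₂,ω₃,ω₄} ∪ {ω₁,ω₂,ω₄,ω₅}
  {ω₂,ω₃,ω₄,ω₅,ω₆}  = {ω₂,ω₃,ω₄} ∪ {ω₂,ω₄,ω₅,ω₆}
  |family| = 25
Round 3: +7 →
  {ω₁}  = complement {ω₂,ω₃,ω₄,ω₅,ω₆}
  {ω₆}  = complement {ω₁,ω₂,ω₃,ω₄,ω₅}
  {ω₁,ω₅}  = complement {ω₂,ω₃,ω₄,ω₆}
  {ω₁,ω₆}  = complement {ω₂,ω₃,ω₄,ω₅}
  {ω₅,ω₆}  = complement {ω₁,ω₂,ω₃,ω₄}
  {ω₁,ω₂,ω₄}  = complement {ω₃,ω₅,ω₆}
  {ω₂,ω₄,ω₆}  = complement {ω₁,ω₃,ω₅}
  |family| = 32
Round 4: closed — nothing new.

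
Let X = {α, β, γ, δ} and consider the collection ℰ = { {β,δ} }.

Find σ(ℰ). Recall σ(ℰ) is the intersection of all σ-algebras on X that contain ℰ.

Begin from { {}, {β,δ}, X } (that is, ℰ plus ∅ and X).
Step 1: +1 →
  {α,γ}  = X∖{β,δ}
  [4 total]
Step 2: already closed under ᶜ and ∪.

σ(ℰ) = { {}, {α,γ}, {β,δ}, X }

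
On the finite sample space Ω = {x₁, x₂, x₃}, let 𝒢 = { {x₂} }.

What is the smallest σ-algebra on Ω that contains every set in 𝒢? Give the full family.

Take S₀ = 𝒢 ∪ {∅, Ω} = { {}, {x₂}, Ω }.
Round 1: 1 new —
  {x₁, x₃}  = complement {x₂}
  |family| = 4
Round 2 adds nothing — fixpoint reached.

Hence σ(𝒢) has 4 members: { {}, {x₂}, {x₁, x₃}, Ω }.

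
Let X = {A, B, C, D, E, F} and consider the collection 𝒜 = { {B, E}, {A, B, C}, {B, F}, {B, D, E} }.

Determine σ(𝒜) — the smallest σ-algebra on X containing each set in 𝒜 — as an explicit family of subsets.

Answer: σ(𝒜) = { {}, {B}, {D}, {E}, {F}, {A, C}, {B, D}, {B, E}, {B, F}, {D, E}, {D, F}, {E, F}, {A, B, C}, {A, C, D}, {A, C, E}, {A, C, F}, {B, D, E}, {B, D, F}, {B, E, F}, {D, E, F}, {A, B, C, D}, {A, B, C, E}, {A, B, C, F}, {A, C, D, E}, {A, C, D, F}, {A, C, E, F}, {B, D, E, F}, {A, B, C, D, E}, {A, B, C, D, F}, {A, B, C, E, F}, {A, C, D, E, F}, X }

Trace:
Initial family (6 sets): { {}, {B, E}, {B, F}, {A, B, C}, {B, D, E}, X }.
Pass 1 (9 new):
  {A, C, F}  = complement {B, D, E}
  {B, E, F}  = {B, E} ∪ {B, F}
  {D, E, F}  = complement {A, B, C}
  {A, B, C, E}  = {B, E} ∪ {A, B, C}
  {A, B, C, F}  = {A, B, C} ∪ {B, F}
  {A, C, D, E}  = complement {B, F}
  {A, C, D, F}  = complement {B, E}
  {B, D, E, F}  = {B, F} ∪ {B, D, E}
  {A, B, C, D, E}  = {A, B, C} ∪ {B, D, E}
  [15 total]
Pass 2: 8 new —
  {F}  = complement {A, B, C, D, E}
  {A, C}  = complement {B, D, E, F}
  {D, E}  = complement {A, B, C, F}
  {D, F}  = complement {A, B, C, E}
  {A, C, D}  = complement {B, E, F}
  {A, B, C, D, F}  = {A, B, C} ∪ {A, C, D, F}
  {A, B, C, E, F}  = {B, E} ∪ {A, C, F}
  {A, C, D, E, F}  = {A, C, F} ∪ {A, C, D, E}
  [23 total]
Pass 3 (5 new):
  {B}  = complement {A, C, D, E, F}
  {D}  = complement {A, B, C, E, F}
  {E}  = complement {A, B, C, D, F}
  {B, D, F}  = {D, F} ∪ {B, F}
  {A, B, C, D}  = {A, C, D} ∪ {A, B, C}
  [28 total]
Pass 4: 4 new —
  {B, D}  = {B} ∪ {D}
  {E, F}  = complement {A, B, C, D}
  {A, C, E}  = complement {B, D, F}
  {A, C, E, F}  = {A, C, F} ∪ {E}
  [32 total]
Pass 5: closed — nothing new.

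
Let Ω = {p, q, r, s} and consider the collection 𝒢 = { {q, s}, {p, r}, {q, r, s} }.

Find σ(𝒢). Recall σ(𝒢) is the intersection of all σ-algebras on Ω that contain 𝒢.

|σ(𝒢)| = 8.  σ(𝒢) = { {}, {p}, {r}, {p, r}, {q, s}, {p, q, s}, {q, r, s}, Ω }

Check:
Take S₀ = 𝒢 ∪ {∅, Ω} = { {}, {p, r}, {q, s}, {q, r, s}, Ω }.
Step 1: +1 →
  {p}  = ᶜ of {q, r, s}
  — 6 sets.
Step 2 adds 1:
  {p, q, s}  = {q, s} ∪ {p}
  — 7 sets.
Step 3: 1 new —
  {r}  = ᶜ of {p, q, s}
  — 8 sets.
Step 4: already closed under ᶜ and ∪.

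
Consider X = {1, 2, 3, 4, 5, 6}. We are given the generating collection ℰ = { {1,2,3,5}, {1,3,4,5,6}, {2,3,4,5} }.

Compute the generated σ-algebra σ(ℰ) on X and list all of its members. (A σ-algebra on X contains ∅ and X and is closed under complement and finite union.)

Answer: σ(ℰ) = { ∅, {1}, {2}, {4}, {6}, {1,2}, {1,4}, {1,6}, {2,4}, {2,6}, {3,5}, {4,6}, {1,2,4}, {1,2,6}, {1,3,5}, {1,4,6}, {2,3,5}, {2,4,6}, {3,4,5}, {3,5,6}, {1,2,3,5}, {1,2,4,6}, {1,3,4,5}, {1,3,5,6}, {2,3,4,5}, {2,3,5,6}, {3,4,5,6}, {1,2,3,4,5}, {1,2,3,5,6}, {1,3,4,5,6}, {2,3,4,5,6}, X }

Check:
Begin from { ∅, {1,2,3,5}, {2,3,4,5}, {1,3,4,5,6}, X } (that is, ℰ plus ∅ and X).
Step 1. New:
  {2}  = complement {1,3,4,5,6}
  {1,6}  = complement {2,3,4,5}
  {4,6}  = complement {1,2,3,5}
  {1,2,3,4,5}  = {2,3,4,5} ∪ {1,2,3,5}
  (now 9)
Step 2. New:
  {6}  = complement {1,2,3,4,5}
  {1,2,6}  = {1,6} ∪ {2}
  {1,4,6}  = {1,6} ∪ {4,6}
  {2,4,6}  = {2} ∪ {4,6}
  {1,2,3,5,6}  = {1,6} ∪ {1,2,3,5}
  {2,3,4,5,6}  = {2,3,4,5} ∪ {4,6}
  (now 15)
Step 3 adds 7:
  {1}  = complement {2,3,4,5,6}
  {4}  = complement {1,2,3,5,6}
  {2,6}  = {2} ∪ {6}
  {1,3,5}  = complement {2,4,6}
  {2,3,5}  = complement {1,4,6}
  {3,4,5}  = complement {1,2,6}
  {1,2,4,6}  = {2,4,6} ∪ {1,6}
  (now 22)
Step 4: 8 new —
  {1,2}  = {2} ∪ {1}
  {1,4}  = {4} ∪ {1}
  {2,4}  = {2} ∪ {4}
  {3,5}  = complement {1,2,4,6}
  {1,3,4,5}  = complement {2,6}
  {1,3,5,6}  = {1,6} ∪ {1,3,5}
  {2,3,5,6}  = {2,6} ∪ {2,3,5}
  {3,4,5,6}  = {3,4,5} ∪ {4,6}
  (now 30)
Step 5. New:
  {1,2,4}  = {1,2} ∪ {1,4}
  {3,5,6}  = {6} ∪ {3,5}
  (now 32)
After Step 6 the family is unchanged; done.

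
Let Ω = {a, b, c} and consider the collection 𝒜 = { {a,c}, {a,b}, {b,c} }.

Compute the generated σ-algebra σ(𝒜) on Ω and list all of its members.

σ(𝒜) = { ∅, {a}, {b}, {c}, {a,b}, {a,c}, {b,c}, Ω }

Trace:
Take S₀ = 𝒜 ∪ {∅, Ω} = { ∅, {a,b}, {a,c}, {b,c}, Ω }.
Round 1 (3 new):
  {a}  = ᶜ of {b,c}
  {b}  = ᶜ of {a,c}
  {c}  = ᶜ of {a,b}
  — 8 sets.
Round 2: stable.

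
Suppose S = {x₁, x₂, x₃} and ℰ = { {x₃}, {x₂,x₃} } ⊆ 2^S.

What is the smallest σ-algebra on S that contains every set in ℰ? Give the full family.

σ(ℰ) = { ∅, {x₁}, {x₂}, {x₃}, {x₁,x₂}, {x₁,x₃}, {x₂,x₃}, S }

Trace:
Begin from { ∅, {x₃}, {x₂,x₃}, S } (that is, ℰ plus ∅ and S).
Round 1: +2 →
  {x₁}  = S∖{x₂,x₃}
  {x₁,x₂}  = S∖{x₃}
  (now 6)
Round 2. New:
  {x₁,x₃}  = {x₃} ∪ {x₁}
  (now 7)
Round 3 adds 1:
  {x₂}  = S∖{x₁,x₃}
  (now 8)
After Round 4 the family is unchanged; done.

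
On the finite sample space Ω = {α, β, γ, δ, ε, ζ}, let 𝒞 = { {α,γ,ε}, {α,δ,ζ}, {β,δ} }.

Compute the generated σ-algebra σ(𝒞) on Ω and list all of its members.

Begin from { {}, {β,δ}, {α,γ,ε}, {α,δ,ζ}, Ω } (that is, 𝒞 plus ∅ and Ω).
Step 1: +6 →
  {β,γ,ε}  = complement {α,δ,ζ}
  {β,δ,ζ}  = complement {α,γ,ε}
  {α,β,δ,ζ}  = {α,δ,ζ} ∪ {β,δ}
  {α,γ,ε,ζ}  = complement {β,δ}
  {α,β,γ,δ,ε}  = {α,γ,ε} ∪ {β,δ}
  {α,γ,δ,ε,ζ}  = {α,γ,ε} ∪ {α,δ,ζ}
  |family| = 11
Step 2 (7 new):
  {β}  = complement {α,γ,δ,ε,ζ}
  {ζ}  = complement {α,β,γ,δ,ε}
  {γ,ε}  = complement {α,β,δ,ζ}
  {α,β,γ,ε}  = {α,γ,ε} ∪ {β,γ,ε}
  {β,γ,δ,ε}  = {β,γ,ε} ∪ {β,δ}
  {α,β,γ,ε,ζ}  = {α,γ,ε,ζ} ∪ {β,γ,ε}
  {β,γ,δ,ε,ζ}  = {β,δ,ζ} ∪ {β,γ,ε}
  |family| = 18
Step 3: 7 new —
  {α}  = complement {β,γ,δ,ε,ζ}
  {δ}  = complement {α,β,γ,ε,ζ}
  {α,ζ}  = complement {β,γ,δ,ε}
  {β,ζ}  = {β} ∪ {ζ}
  {δ,ζ}  = complement {α,β,γ,ε}
  {γ,ε,ζ}  = {γ,ε} ∪ {ζ}
  {β,γ,ε,ζ}  = {β,γ,ε} ∪ {ζ}
  |family| = 25
Step 4: 7 new —
  {α,β}  = {α} ∪ {β}
  {α,δ}  = complement {β,γ,ε,ζ}
  {α,β,δ}  = complement {γ,ε,ζ}
  {α,β,ζ}  = {α} ∪ {β,ζ}
  {γ,δ,ε}  = {γ,ε} ∪ {δ}
  {α,γ,δ,ε}  = complement {β,ζ}
  {γ,δ,ε,ζ}  = {γ,ε,ζ} ∪ {δ}
  |family| = 32
After Step 5 the family is unchanged; done.

|σ(𝒞)| = 32.  σ(𝒞) = { {}, {α}, {β}, {δ}, {ζ}, {α,β}, {α,δ}, {α,ζ}, {β,δ}, {β,ζ}, {γ,ε}, {δ,ζ}, {α,β,δ}, {α,β,ζ}, {α,γ,ε}, {α,δ,ζ}, {β,γ,ε}, {β,δ,ζ}, {γ,δ,ε}, {γ,ε,ζ}, {α,β,γ,ε}, {α,β,δ,ζ}, {α,γ,δ,ε}, {α,γ,ε,ζ}, {β,γ,δ,ε}, {β,γ,ε,ζ}, {γ,δ,ε,ζ}, {α,β,γ,δ,ε}, {α,β,γ,ε,ζ}, {α,γ,δ,ε,ζ}, {β,γ,δ,ε,ζ}, Ω }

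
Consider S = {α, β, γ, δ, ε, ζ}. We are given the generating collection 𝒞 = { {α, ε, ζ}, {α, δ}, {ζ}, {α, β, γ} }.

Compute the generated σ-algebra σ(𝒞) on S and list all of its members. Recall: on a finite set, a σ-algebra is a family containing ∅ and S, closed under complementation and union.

Take S₀ = 𝒞 ∪ {∅, S} = { {}, {ζ}, {α, δ}, {α, β, γ}, {α, ε, ζ}, S }.
Step 1: 9 new —
  {α, δ, ζ}  = {α, δ} ∪ {ζ}
  {β, γ, δ}  = ᶜ of {α, ε, ζ}
  {δ, ε, ζ}  = ᶜ of {α, β, γ}
  {α, β, γ, δ}  = {α, β, γ} ∪ {α, δ}
  {α, β, γ, ζ}  = {α, β, γ} ∪ {ζ}
  {α, δ, ε, ζ}  = {α, δ} ∪ {α, ε, ζ}
  {β, γ, ε, ζ}  = ᶜ of {α, δ}
  {α, β, γ, δ, ε}  = ᶜ of {ζ}
  {α, β, γ, ε, ζ}  = {α, β, γ} ∪ {α, ε, ζ}
  (now 15)
Step 2. New:
  {δ}  = ᶜ of {α, β, γ, ε, ζ}
  {β, γ}  = ᶜ of {α, δ, ε, ζ}
  {δ, ε}  = ᶜ of {α, β, γ, ζ}
  {ε, ζ}  = ᶜ of {α, β, γ, δ}
  {β, γ, ε}  = ᶜ of {α, δ, ζ}
  {β, γ, δ, ζ}  = {β, γ, δ} ∪ {ζ}
  {α, β, γ, δ, ζ}  = {α, β, γ} ∪ {α, δ, ζ}
  {β, γ, δ, ε, ζ}  = {β, γ, δ} ∪ {δ, ε, ζ}
  (now 23)
Step 3: +8 →
  {α}  = ᶜ of {β, γ, δ, ε, ζ}
  {ε}  = ᶜ of {α, β, γ, δ, ζ}
  {α, ε}  = ᶜ of {β, γ, δ, ζ}
  {δ, ζ}  = {ζ} ∪ {δ}
  {α, δ, ε}  = {δ, ε} ∪ {α, δ}
  {β, γ, ζ}  = {ζ} ∪ {β, γ}
  {α, β, γ, ε}  = {α, β, γ} ∪ {β, γ, ε}
  {β, γ, δ, ε}  = {δ, ε} ∪ {β, γ, δ}
  (now 31)
Step 4 (1 new):
  {α, ζ}  = ᶜ of {β, γ, δ, ε}
  (now 32)
After Step 5 the family is unchanged; done.

σ(𝒞) = { {}, {α}, {δ}, {ε}, {ζ}, {α, δ}, {α, ε}, {α, ζ}, {β, γ}, {δ, ε}, {δ, ζ}, {ε, ζ}, {α, β, γ}, {α, δ, ε}, {α, δ, ζ}, {α, ε, ζ}, {β, γ, δ}, {β, γ, ε}, {β, γ, ζ}, {δ, ε, ζ}, {α, β, γ, δ}, {α, β, γ, ε}, {α, β, γ, ζ}, {α, δ, ε, ζ}, {β, γ, δ, ε}, {β, γ, δ, ζ}, {β, γ, ε, ζ}, {α, β, γ, δ, ε}, {α, β, γ, δ, ζ}, {α, β, γ, ε, ζ}, {β, γ, δ, ε, ζ}, S }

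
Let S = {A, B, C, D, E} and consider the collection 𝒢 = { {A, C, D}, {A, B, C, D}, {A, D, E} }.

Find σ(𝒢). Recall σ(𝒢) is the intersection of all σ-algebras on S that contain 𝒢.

Take S₀ = 𝒢 ∪ {∅, S} = { {}, {A, C, D}, {A, D, E}, {A, B, C, D}, S }.
Pass 1. New:
  {E}  = complement {A, B, C, D}
  {B, C}  = complement {A, D, E}
  {B, E}  = complement {A, C, D}
  {A, C, D, E}  = {A, D, E} ∪ {A, C, D}
  |family| = 9
Pass 2 adds 3:
  {B}  = complement {A, C, D, E}
  {B, C, E}  = {B, E} ∪ {B, C}
  {A, B, D, E}  = {A, D, E} ∪ {B, E}
  |family| = 12
Pass 3: +2 →
  {C}  = complement {A, B, D, E}
  {A, D}  = complement {B, C, E}
  |family| = 14
Pass 4: +2 →
  {C, E}  = {C} ∪ {E}
  {A, B, D}  = {A, D} ∪ {B}
  |family| = 16
Pass 5: no new sets; the family is a σ-algebra.

Hence σ(𝒢) has 16 members: { {}, {B}, {C}, {E}, {A, D}, {B, C}, {B, E}, {C, E}, {A, B, D}, {A, C, D}, {A, D, E}, {B, C, E}, {A, B, C, D}, {A, B, D, E}, {A, C, D, E}, S }.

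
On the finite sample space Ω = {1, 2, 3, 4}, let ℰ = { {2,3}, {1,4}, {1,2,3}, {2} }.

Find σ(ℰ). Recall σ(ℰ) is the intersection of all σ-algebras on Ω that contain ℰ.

Start: ℰ ∪ {∅, Ω} = { ∅, {2}, {1,4}, {2,3}, {1,2,3}, Ω }.
Pass 1. New:
  {4}  = complement {1,2,3}
  {1,2,4}  = {1,4} ∪ {2}
  {1,3,4}  = complement {2}
  — 9 sets.
Pass 2 (3 new):
  {3}  = complement {1,2,4}
  {2,4}  = {2} ∪ {4}
  {2,3,4}  = {2,3} ∪ {4}
  — 12 sets.
Pass 3: 3 new —
  {1}  = complement {2,3,4}
  {1,3}  = complement {2,4}
  {3,4}  = {3} ∪ {4}
  — 15 sets.
Pass 4 (1 new):
  {1,2}  = complement {3,4}
  — 16 sets.
Pass 5: no new sets; the family is a σ-algebra.

Hence σ(ℰ) has 16 members: { ∅, {1}, {2}, {3}, {4}, {1,2}, {1,3}, {1,4}, {2,3}, {2,4}, {3,4}, {1,2,3}, {1,2,4}, {1,3,4}, {2,3,4}, Ω }.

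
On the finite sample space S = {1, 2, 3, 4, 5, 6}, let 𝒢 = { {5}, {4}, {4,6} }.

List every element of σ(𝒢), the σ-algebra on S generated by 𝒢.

Answer: σ(𝒢) = { {}, {4}, {5}, {6}, {4,5}, {4,6}, {5,6}, {1,2,3}, {4,5,6}, {1,2,3,4}, {1,2,3,5}, {1,2,3,6}, {1,2,3,4,5}, {1,2,3,4,6}, {1,2,3,5,6}, S }

Trace:
Seed the family with 𝒢 together with ∅ and S: { {}, {4}, {5}, {4,6}, S }.
Pass 1: 5 new —
  {4,5}  = {4} ∪ {5}
  {4,5,6}  = {4,6} ∪ {5}
  {1,2,3,5}  = ᶜ of {4,6}
  {1,2,3,4,6}  = ᶜ of {5}
  {1,2,3,5,6}  = ᶜ of {4}
  — 10 sets.
Pass 2 (3 new):
  {1,2,3}  = ᶜ of {4,5,6}
  {1,2,3,6}  = ᶜ of {4,5}
  {1,2,3,4,5}  = {4,5} ∪ {1,2,3,5}
  — 13 sets.
Pass 3 (2 new):
  {6}  = ᶜ of {1,2,3,4,5}
  {1,2,3,4}  = {1,2,3} ∪ {4}
  — 15 sets.
Pass 4: 1 new —
  {5,6}  = ᶜ of {1,2,3,4}
  — 16 sets.
Pass 5: stable.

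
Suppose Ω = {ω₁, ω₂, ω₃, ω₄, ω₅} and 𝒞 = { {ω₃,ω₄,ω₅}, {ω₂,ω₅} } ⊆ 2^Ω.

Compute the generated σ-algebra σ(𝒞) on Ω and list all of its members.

Initial family (4 sets): { {}, {ω₂,ω₅}, {ω₃,ω₄,ω₅}, Ω }.
Iteration 1. New:
  {ω₁,ω₂}  = Ω∖{ω₃,ω₄,ω₅}
  {ω₁,ω₃,ω₄}  = Ω∖{ω₂,ω₅}
  {ω₂,ω₃,ω₄,ω₅}  = {ω₂,ω₅} ∪ {ω₃,ω₄,ω₅}
  [7 total]
Iteration 2: 4 new —
  {ω₁}  = Ω∖{ω₂,ω₃,ω₄,ω₅}
  {ω₁,ω₂,ω₅}  = {ω₂,ω₅} ∪ {ω₁,ω₂}
  {ω₁,ω₂,ω₃,ω₄}  = {ω₁,ω₃,ω₄} ∪ {ω₁,ω₂}
  {ω₁,ω₃,ω₄,ω₅}  = {ω₃,ω₄,ω₅} ∪ {ω₁,ω₃,ω₄}
  [11 total]
Iteration 3 adds 3:
  {ω₂}  = Ω∖{ω₁,ω₃,ω₄,ω₅}
  {ω₅}  = Ω∖{ω₁,ω₂,ω₃,ω₄}
  {ω₃,ω₄}  = Ω∖{ω₁,ω₂,ω₅}
  [14 total]
Iteration 4 adds 2:
  {ω₁,ω₅}  = {ω₅} ∪ {ω₁}
  {ω₂,ω₃,ω₄}  = {ω₃,ω₄} ∪ {ω₂}
  [16 total]
Iteration 5: stable.

Hence σ(𝒞) has 16 members: { {}, {ω₁}, {ω₂}, {ω₅}, {ω₁,ω₂}, {ω₁,ω₅}, {ω₂,ω₅}, {ω₃,ω₄}, {ω₁,ω₂,ω₅}, {ω₁,ω₃,ω₄}, {ω₂,ω₃,ω₄}, {ω₃,ω₄,ω₅}, {ω₁,ω₂,ω₃,ω₄}, {ω₁,ω₃,ω₄,ω₅}, {ω₂,ω₃,ω₄,ω₅}, Ω }.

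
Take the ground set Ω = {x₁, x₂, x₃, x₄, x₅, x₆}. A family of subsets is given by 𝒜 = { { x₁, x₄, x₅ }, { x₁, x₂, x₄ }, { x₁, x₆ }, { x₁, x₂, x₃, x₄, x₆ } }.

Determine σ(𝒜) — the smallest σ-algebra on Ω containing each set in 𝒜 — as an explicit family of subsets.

Seed the family with 𝒜 together with ∅ and Ω: { {  }, { x₁, x₆ }, { x₁, x₂, x₄ }, { x₁, x₄, x₅ }, { x₁, x₂, x₃, x₄, x₆ }, Ω }.
Iteration 1: 7 new —
  { x₅ }  = complement { x₁, x₂, x₃, x₄, x₆ }
  { x₂, x₃, x₆ }  = complement { x₁, x₄, x₅ }
  { x₃, x₅, x₆ }  = complement { x₁, x₂, x₄ }
  { x₁, x₂, x₄, x₅ }  = { x₁, x₄, x₅ } ∪ { x₁, x₂, x₄ }
  { x₁, x₂, x₄, x₆ }  = { x₁, x₆ } ∪ { x₁, x₂, x₄ }
  { x₁, x₄, x₅, x₆ }  = { x₁, x₄, x₅ } ∪ { x₁, x₆ }
  { x₂, x₃, x₄, x₅ }  = complement { x₁, x₆ }
  (now 13)
Iteration 2: +11 →
  { x₂, x₃ }  = complement { x₁, x₄, x₅, x₆ }
  { x₃, x₅ }  = complement { x₁, x₂, x₄, x₆ }
  { x₃, x₆ }  = complement { x₁, x₂, x₄, x₅ }
  { x₁, x₅, x₆ }  = { x₁, x₆ } ∪ { x₅ }
  { x₁, x₂, x₃, x₆ }  = { x₁, x₆ } ∪ { x₂, x₃, x₆ }
  { x₁, x₃, x₅, x₆ }  = { x₁, x₆ } ∪ { x₃, x₅, x₆ }
  { x₂, x₃, x₅, x₆ }  = { x₂, x₃, x₆ } ∪ { x₅ }
  { x₁, x₂, x₃, x₄, x₅ }  = { x₁, x₄, x₅ } ∪ { x₂, x₃, x₄, x₅ }
  { x₁, x₂, x₄, x₅, x₆ }  = { x₁, x₄, x₅ } ∪ { x₁, x₂, x₄, x₆ }
  { x₁, x₃, x₄, x₅, x₆ }  = { x₁, x₄, x₅ } ∪ { x₃, x₅, x₆ }
  { x₂, x₃, x₄, x₅, x₆ }  = { x₂, x₃, x₆ } ∪ { x₂, x₃, x₄, x₅ }
  (now 24)
Iteration 3 (13 new):
  { x₁ }  = complement { x₂, x₃, x₄, x₅, x₆ }
  { x₂ }  = complement { x₁, x₃, x₄, x₅, x₆ }
  { x₃ }  = complement { x₁, x₂, x₄, x₅, x₆ }
  { x₆ }  = complement { x₁, x₂, x₃, x₄, x₅ }
  { x₁, x₄ }  = complement { x₂, x₃, x₅, x₆ }
  { x₂, x₄ }  = complement { x₁, x₃, x₅, x₆ }
  { x₄, x₅ }  = complement { x₁, x₂, x₃, x₆ }
  { x₁, x₃, x₆ }  = { x₁, x₆ } ∪ { x₃, x₆ }
  { x₂, x₃, x₄ }  = complement { x₁, x₅, x₆ }
  { x₂, x₃, x₅ }  = { x₃, x₅ } ∪ { x₂, x₃ }
  { x₁, x₂, x₃, x₄ }  = { x₁, x₂, x₄ } ∪ { x₂, x₃ }
  { x₁, x₃, x₄, x₅ }  = { x₃, x₅ } ∪ { x₁, x₄, x₅ }
  { x₁, x₂, x₃, x₅, x₆ }  = { x₁, x₆ } ∪ { x₂, x₃, x₅, x₆ }
  (now 37)
Iteration 4: 21 new —
  { x₄ }  = complement { x₁, x₂, x₃, x₅, x₆ }
  { x₁, x₂ }  = { x₂ } ∪ { x₁ }
  { x₁, x₃ }  = { x₃ } ∪ { x₁ }
  { x₁, x₅ }  = { x₅ } ∪ { x₁ }
  { x₂, x₅ }  = { x₂ } ∪ { x₅ }
  { x₂, x₆ }  = complement { x₁, x₃, x₄, x₅ }
  { x₅, x₆ }  = complement { x₁, x₂, x₃, x₄ }
  { x₁, x₂, x₃ }  = { x₂, x₃ } ∪ { x₁ }
  { x₁, x₂, x₆ }  = { x₁, x₆ } ∪ { x₂ }
  { x₁, x₃, x₄ }  = { x₃ } ∪ { x₁, x₄ }
  { x₁, x₃, x₅ }  = { x₃, x₅ } ∪ { x₁ }
  { x₁, x₄, x₆ }  = complement { x₂, x₃, x₅ }
  { x₂, x₄, x₅ }  = complement { x₁, x₃, x₆ }
  { x₂, x₄, x₆ }  = { x₆ } ∪ { x₂, x₄ }
  { x₃, x₄, x₅ }  = { x₄, x₅ } ∪ { x₃ }
  { x₄, x₅, x₆ }  = { x₆ } ∪ { x₄, x₅ }
  { x₁, x₂, x₃, x₅ }  = { x₂, x₃, x₅ } ∪ { x₁ }
  { x₁, x₂, x₅, x₆ }  = { x₂ } ∪ { x₁, x₅, x₆ }
  { x₁, x₃, x₄, x₆ }  = { x₁, x₃, x₆ } ∪ { x₁, x₄ }
  { x₂, x₃, x₄, x₆ }  = { x₂, x₃, x₄ } ∪ { x₂, x₃, x₆ }
  { x₃, x₄, x₅, x₆ }  = { x₄, x₅ } ∪ { x₃, x₅, x₆ }
  (now 58)
Iteration 5 adds 6:
  { x₃, x₄ }  = complement { x₁, x₂, x₅, x₆ }
  { x₄, x₆ }  = complement { x₁, x₂, x₃, x₅ }
  { x₁, x₂, x₅ }  = { x₂, x₅ } ∪ { x₁, x₅ }
  { x₂, x₅, x₆ }  = complement { x₁, x₃, x₄ }
  { x₃, x₄, x₆ }  = { x₃, x₆ } ∪ { x₄ }
  { x₂, x₄, x₅, x₆ }  = complement { x₁, x₃ }
  (now 64)
Iteration 6: closed — nothing new.

|σ(𝒜)| = 64.  σ(𝒜) = { {  }, { x₁ }, { x₂ }, { x₃ }, { x₄ }, { x₅ }, { x₆ }, { x₁, x₂ }, { x₁, x₃ }, { x₁, x₄ }, { x₁, x₅ }, { x₁, x₆ }, { x₂, x₃ }, { x₂, x₄ }, { x₂, x₅ }, { x₂, x₆ }, { x₃, x₄ }, { x₃, x₅ }, { x₃, x₆ }, { x₄, x₅ }, { x₄, x₆ }, { x₅, x₆ }, { x₁, x₂, x₃ }, { x₁, x₂, x₄ }, { x₁, x₂, x₅ }, { x₁, x₂, x₆ }, { x₁, x₃, x₄ }, { x₁, x₃, x₅ }, { x₁, x₃, x₆ }, { x₁, x₄, x₅ }, { x₁, x₄, x₆ }, { x₁, x₅, x₆ }, { x₂, x₃, x₄ }, { x₂, x₃, x₅ }, { x₂, x₃, x₆ }, { x₂, x₄, x₅ }, { x₂, x₄, x₆ }, { x₂, x₅, x₆ }, { x₃, x₄, x₅ }, { x₃, x₄, x₆ }, { x₃, x₅, x₆ }, { x₄, x₅, x₆ }, { x₁, x₂, x₃, x₄ }, { x₁, x₂, x₃, x₅ }, { x₁, x₂, x₃, x₆ }, { x₁, x₂, x₄, x₅ }, { x₁, x₂, x₄, x₆ }, { x₁, x₂, x₅, x₆ }, { x₁, x₃, x₄, x₅ }, { x₁, x₃, x₄, x₆ }, { x₁, x₃, x₅, x₆ }, { x₁, x₄, x₅, x₆ }, { x₂, x₃, x₄, x₅ }, { x₂, x₃, x₄, x₆ }, { x₂, x₃, x₅, x₆ }, { x₂, x₄, x₅, x₆ }, { x₃, x₄, x₅, x₆ }, { x₁, x₂, x₃, x₄, x₅ }, { x₁, x₂, x₃, x₄, x₆ }, { x₁, x₂, x₃, x₅, x₆ }, { x₁, x₂, x₄, x₅, x₆ }, { x₁, x₃, x₄, x₅, x₆ }, { x₂, x₃, x₄, x₅, x₆ }, Ω }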